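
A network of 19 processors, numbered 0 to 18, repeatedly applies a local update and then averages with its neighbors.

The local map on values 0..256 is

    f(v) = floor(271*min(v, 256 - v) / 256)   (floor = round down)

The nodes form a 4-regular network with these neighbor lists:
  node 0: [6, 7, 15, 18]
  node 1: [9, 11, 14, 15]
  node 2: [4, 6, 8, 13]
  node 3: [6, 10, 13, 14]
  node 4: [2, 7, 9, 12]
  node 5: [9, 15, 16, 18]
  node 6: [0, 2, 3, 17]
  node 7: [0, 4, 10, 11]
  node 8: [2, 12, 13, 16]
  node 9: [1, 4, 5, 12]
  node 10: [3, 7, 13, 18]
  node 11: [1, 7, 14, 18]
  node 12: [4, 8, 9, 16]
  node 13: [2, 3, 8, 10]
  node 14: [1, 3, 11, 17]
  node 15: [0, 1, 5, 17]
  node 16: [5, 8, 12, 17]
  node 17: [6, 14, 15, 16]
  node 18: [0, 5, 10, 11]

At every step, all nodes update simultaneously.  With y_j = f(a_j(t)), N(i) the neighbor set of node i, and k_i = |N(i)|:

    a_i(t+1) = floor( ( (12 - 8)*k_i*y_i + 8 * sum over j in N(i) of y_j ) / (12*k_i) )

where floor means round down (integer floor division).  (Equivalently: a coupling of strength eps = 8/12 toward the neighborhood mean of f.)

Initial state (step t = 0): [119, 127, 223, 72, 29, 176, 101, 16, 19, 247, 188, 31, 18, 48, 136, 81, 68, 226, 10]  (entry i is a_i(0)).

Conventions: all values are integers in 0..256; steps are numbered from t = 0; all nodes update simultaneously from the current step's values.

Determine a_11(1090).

Simulating step by step:
t=0: [119, 127, 223, 72, 29, 176, 101, 16, 19, 247, 188, 31, 18, 48, 136, 81, 68, 226, 10]
t=1: [77, 86, 45, 84, 23, 57, 79, 48, 35, 47, 49, 58, 28, 50, 87, 90, 49, 75, 55]
t=2: [74, 79, 48, 75, 37, 62, 76, 52, 42, 50, 58, 68, 36, 54, 83, 83, 51, 79, 61]
t=3: [73, 77, 53, 73, 45, 64, 75, 59, 47, 54, 62, 71, 44, 58, 81, 80, 56, 78, 67]
t=4: [74, 77, 58, 74, 52, 67, 75, 64, 53, 59, 66, 74, 50, 61, 80, 79, 60, 78, 70]
t=5: [76, 78, 62, 75, 58, 70, 76, 69, 58, 63, 70, 77, 56, 65, 81, 79, 64, 78, 73]
t=6: [78, 79, 66, 77, 64, 73, 77, 73, 63, 68, 74, 79, 62, 69, 82, 80, 68, 79, 77]
t=7: [81, 81, 70, 80, 69, 76, 79, 77, 68, 72, 78, 82, 67, 73, 83, 82, 72, 81, 80]
t=8: [84, 84, 75, 82, 74, 80, 82, 81, 73, 76, 81, 84, 72, 77, 85, 84, 76, 83, 83]
t=9: [87, 86, 80, 85, 79, 83, 85, 84, 78, 81, 84, 87, 77, 81, 87, 87, 80, 86, 86]
t=10: [90, 90, 84, 88, 84, 87, 89, 88, 83, 85, 88, 91, 82, 85, 91, 90, 84, 89, 90]
t=11: [94, 94, 89, 93, 88, 91, 93, 93, 87, 89, 92, 95, 87, 89, 95, 94, 89, 93, 94]
t=12: [98, 98, 94, 97, 94, 96, 97, 97, 93, 94, 97, 99, 92, 94, 99, 98, 94, 97, 98]
t=13: [102, 102, 99, 101, 99, 101, 101, 102, 98, 99, 101, 103, 98, 99, 103, 102, 99, 102, 102]
t=14: [106, 107, 104, 106, 104, 105, 106, 106, 103, 104, 106, 108, 103, 104, 107, 106, 104, 106, 107]
t=15: [112, 112, 110, 111, 110, 111, 111, 112, 109, 110, 111, 113, 109, 110, 112, 112, 110, 111, 112]
t=16: [117, 117, 116, 117, 116, 117, 117, 117, 115, 116, 117, 118, 115, 116, 117, 117, 116, 117, 117]
t=17: [123, 123, 122, 122, 122, 122, 122, 123, 121, 122, 122, 123, 121, 122, 123, 123, 122, 122, 123]
t=18: [129, 129, 128, 129, 129, 129, 129, 129, 128, 129, 129, 130, 128, 128, 129, 129, 128, 129, 129]
t=19: [134, 133, 134, 134, 134, 134, 134, 133, 135, 134, 134, 133, 134, 134, 133, 134, 134, 134, 133]
t=20: [129, 129, 128, 129, 129, 129, 129, 129, 128, 129, 129, 130, 128, 128, 129, 129, 128, 129, 129]

Answer: a_11(1090) = 130
Key observation: The state at step 18, [129, 129, 128, 129, 129, 129, 129, 129, 128, 129, 129, 130, 128, 128, 129, 129, 128, 129, 129], reappears at step 20: the system is in a cycle of period 2 from step 18 on.  Therefore the state at step 1090 equals the state at step 18 + ((1090 - 18) mod 2) = 18, which is [129, 129, 128, 129, 129, 129, 129, 129, 128, 129, 129, 130, 128, 128, 129, 129, 128, 129, 129].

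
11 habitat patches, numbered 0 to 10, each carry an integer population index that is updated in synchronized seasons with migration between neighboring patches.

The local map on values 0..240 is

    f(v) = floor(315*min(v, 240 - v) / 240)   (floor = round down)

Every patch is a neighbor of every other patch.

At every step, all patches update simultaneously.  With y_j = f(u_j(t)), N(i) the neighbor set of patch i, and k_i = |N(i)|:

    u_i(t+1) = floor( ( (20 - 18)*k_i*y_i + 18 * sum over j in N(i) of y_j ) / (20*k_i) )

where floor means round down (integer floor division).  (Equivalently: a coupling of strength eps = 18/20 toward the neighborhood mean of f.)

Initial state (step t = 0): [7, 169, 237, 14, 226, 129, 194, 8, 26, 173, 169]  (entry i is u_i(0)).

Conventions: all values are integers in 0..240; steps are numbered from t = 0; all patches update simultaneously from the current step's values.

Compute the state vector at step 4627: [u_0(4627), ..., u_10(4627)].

Simulating step by step:
t=0: [7, 169, 237, 14, 226, 129, 194, 8, 26, 173, 169]
t=1: [51, 52, 51, 51, 51, 52, 51, 51, 51, 52, 52]
t=2: [66, 66, 66, 66, 66, 66, 66, 66, 66, 66, 66]
t=3: [86, 86, 86, 86, 86, 86, 86, 86, 86, 86, 86]
t=4: [112, 112, 112, 112, 112, 112, 112, 112, 112, 112, 112]
t=5: [147, 147, 147, 147, 147, 147, 147, 147, 147, 147, 147]
t=6: [122, 122, 122, 122, 122, 122, 122, 122, 122, 122, 122]
t=7: [154, 154, 154, 154, 154, 154, 154, 154, 154, 154, 154]
t=8: [112, 112, 112, 112, 112, 112, 112, 112, 112, 112, 112]

Answer: [154, 154, 154, 154, 154, 154, 154, 154, 154, 154, 154]
Key observation: The state at step 4, [112, 112, 112, 112, 112, 112, 112, 112, 112, 112, 112], reappears at step 8: the system is in a cycle of period 4 from step 4 on.  Therefore the state at step 4627 equals the state at step 4 + ((4627 - 4) mod 4) = 7, which is [154, 154, 154, 154, 154, 154, 154, 154, 154, 154, 154].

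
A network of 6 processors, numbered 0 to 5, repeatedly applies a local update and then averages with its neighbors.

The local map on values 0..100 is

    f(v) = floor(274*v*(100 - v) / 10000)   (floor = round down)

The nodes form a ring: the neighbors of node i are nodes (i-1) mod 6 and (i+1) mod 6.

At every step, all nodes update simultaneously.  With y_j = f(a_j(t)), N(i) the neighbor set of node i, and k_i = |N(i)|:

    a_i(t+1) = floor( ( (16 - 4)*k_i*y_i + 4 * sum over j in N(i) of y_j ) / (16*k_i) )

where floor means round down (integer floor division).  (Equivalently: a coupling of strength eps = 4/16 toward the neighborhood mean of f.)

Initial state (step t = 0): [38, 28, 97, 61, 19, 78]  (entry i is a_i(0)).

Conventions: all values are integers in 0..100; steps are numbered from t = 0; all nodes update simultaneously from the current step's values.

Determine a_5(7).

Simulating step by step:
t=0: [38, 28, 97, 61, 19, 78]
t=1: [60, 50, 20, 54, 45, 48]
t=2: [65, 64, 49, 64, 67, 67]
t=3: [61, 63, 66, 63, 60, 60]
t=4: [64, 63, 61, 63, 64, 65]
t=5: [62, 63, 64, 63, 62, 62]
t=6: [63, 63, 63, 63, 63, 64]
t=7: [63, 63, 63, 63, 63, 63]

Answer: a_5(7) = 63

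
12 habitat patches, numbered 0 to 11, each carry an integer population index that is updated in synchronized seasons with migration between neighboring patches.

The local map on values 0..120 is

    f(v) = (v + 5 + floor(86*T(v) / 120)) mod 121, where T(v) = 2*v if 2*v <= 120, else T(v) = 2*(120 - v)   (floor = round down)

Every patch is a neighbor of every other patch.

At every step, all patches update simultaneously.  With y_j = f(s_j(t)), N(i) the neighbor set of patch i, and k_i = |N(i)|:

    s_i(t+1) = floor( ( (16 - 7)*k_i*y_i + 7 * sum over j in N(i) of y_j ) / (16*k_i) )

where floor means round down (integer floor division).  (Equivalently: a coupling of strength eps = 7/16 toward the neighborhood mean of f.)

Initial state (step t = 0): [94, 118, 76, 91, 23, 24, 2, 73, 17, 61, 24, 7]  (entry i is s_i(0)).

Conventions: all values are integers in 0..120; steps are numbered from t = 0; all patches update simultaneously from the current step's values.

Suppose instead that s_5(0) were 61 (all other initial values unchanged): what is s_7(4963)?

Simulating step by step:
t=0: [94, 118, 76, 91, 23, 61, 2, 73, 17, 61, 24, 7]
t=1: [21, 15, 25, 21, 44, 28, 18, 26, 37, 28, 46, 25]
t=2: [63, 55, 68, 63, 93, 72, 59, 70, 84, 72, 95, 68]
t=3: [25, 19, 24, 25, 18, 23, 24, 23, 20, 23, 18, 24]
t=4: [61, 54, 60, 61, 52, 59, 60, 59, 55, 59, 52, 60]
t=5: [26, 19, 26, 26, 16, 25, 26, 25, 20, 25, 16, 26]
t=6: [64, 55, 64, 64, 51, 62, 64, 62, 56, 62, 51, 64]
t=7: [25, 20, 25, 25, 15, 26, 25, 26, 21, 26, 15, 25]
t=8: [62, 56, 62, 62, 50, 64, 62, 64, 57, 64, 50, 62]
t=9: [26, 21, 26, 26, 13, 25, 26, 25, 22, 25, 13, 26]
t=10: [64, 57, 64, 64, 47, 62, 64, 62, 58, 62, 47, 64]
t=11: [35, 31, 35, 35, 82, 35, 35, 35, 33, 35, 82, 35]
t=12: [83, 78, 83, 83, 47, 83, 83, 83, 81, 83, 47, 83]
t=13: [27, 29, 27, 27, 79, 27, 27, 27, 27, 27, 79, 27]
t=14: [66, 68, 66, 66, 40, 66, 66, 66, 66, 66, 40, 66]
t=15: [32, 32, 32, 32, 72, 32, 32, 32, 32, 32, 72, 32]
t=16: [77, 77, 77, 77, 47, 77, 77, 77, 77, 77, 47, 77]
t=17: [29, 29, 29, 29, 80, 29, 29, 29, 29, 29, 80, 29]
t=18: [70, 70, 70, 70, 42, 70, 70, 70, 70, 70, 42, 70]
t=19: [31, 31, 31, 31, 74, 31, 31, 31, 31, 31, 74, 31]
t=20: [75, 75, 75, 75, 45, 75, 75, 75, 75, 75, 45, 75]
t=21: [30, 30, 30, 30, 77, 30, 30, 30, 30, 30, 77, 30]
t=22: [73, 73, 73, 73, 44, 73, 73, 73, 73, 73, 44, 73]
t=23: [31, 31, 31, 31, 77, 31, 31, 31, 31, 31, 77, 31]
t=24: [75, 75, 75, 75, 45, 75, 75, 75, 75, 75, 45, 75]

Answer: s_7(4963) = 31
Key observation: The state at step 20, [75, 75, 75, 75, 45, 75, 75, 75, 75, 75, 45, 75], reappears at step 24: the system is in a cycle of period 4 from step 20 on.  Therefore the state at step 4963 equals the state at step 20 + ((4963 - 20) mod 4) = 23, which is [31, 31, 31, 31, 77, 31, 31, 31, 31, 31, 77, 31].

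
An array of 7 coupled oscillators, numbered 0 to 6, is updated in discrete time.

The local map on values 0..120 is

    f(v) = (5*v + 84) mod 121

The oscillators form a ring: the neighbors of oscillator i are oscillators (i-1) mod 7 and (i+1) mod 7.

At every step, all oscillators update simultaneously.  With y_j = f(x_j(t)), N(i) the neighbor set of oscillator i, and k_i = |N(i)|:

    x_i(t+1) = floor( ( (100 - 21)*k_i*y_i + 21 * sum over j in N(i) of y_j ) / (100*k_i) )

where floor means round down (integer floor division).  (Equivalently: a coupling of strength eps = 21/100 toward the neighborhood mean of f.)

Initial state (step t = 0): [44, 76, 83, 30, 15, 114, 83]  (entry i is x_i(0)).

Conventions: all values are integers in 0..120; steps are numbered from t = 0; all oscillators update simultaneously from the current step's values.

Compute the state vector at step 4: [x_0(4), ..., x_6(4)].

Simulating step by step:
t=0: [44, 76, 83, 30, 15, 114, 83]
t=1: [61, 87, 34, 94, 47, 44, 23]
t=2: [32, 31, 20, 64, 74, 65, 70]
t=3: [21, 100, 66, 48, 81, 53, 61]
t=4: [66, 91, 59, 70, 23, 87, 38]

Answer: [66, 91, 59, 70, 23, 87, 38]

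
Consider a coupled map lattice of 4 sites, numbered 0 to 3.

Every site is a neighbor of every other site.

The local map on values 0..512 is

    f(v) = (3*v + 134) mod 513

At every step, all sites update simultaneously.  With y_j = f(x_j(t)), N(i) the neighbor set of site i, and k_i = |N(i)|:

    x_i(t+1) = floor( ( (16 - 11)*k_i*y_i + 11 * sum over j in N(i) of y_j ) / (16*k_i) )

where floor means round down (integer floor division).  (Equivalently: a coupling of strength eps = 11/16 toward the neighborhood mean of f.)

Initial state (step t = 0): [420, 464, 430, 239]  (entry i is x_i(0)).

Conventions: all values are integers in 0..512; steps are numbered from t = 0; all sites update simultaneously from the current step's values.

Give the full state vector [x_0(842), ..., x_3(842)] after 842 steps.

Answer: [446, 446, 446, 446]
Key observation: The state at step 7, [446, 446, 446, 446], reappears at step 8: the system is in a cycle of period 1 from step 7 on.  Therefore the state at step 842 equals the state at step 7 + ((842 - 7) mod 1) = 7, which is [446, 446, 446, 446].

Derivation:
t=0: [420, 464, 430, 239]
t=1: [398, 409, 400, 395]
t=2: [308, 311, 309, 308]
t=3: [34, 35, 35, 34]
t=4: [237, 237, 237, 237]
t=5: [332, 332, 332, 332]
t=6: [104, 104, 104, 104]
t=7: [446, 446, 446, 446]
t=8: [446, 446, 446, 446]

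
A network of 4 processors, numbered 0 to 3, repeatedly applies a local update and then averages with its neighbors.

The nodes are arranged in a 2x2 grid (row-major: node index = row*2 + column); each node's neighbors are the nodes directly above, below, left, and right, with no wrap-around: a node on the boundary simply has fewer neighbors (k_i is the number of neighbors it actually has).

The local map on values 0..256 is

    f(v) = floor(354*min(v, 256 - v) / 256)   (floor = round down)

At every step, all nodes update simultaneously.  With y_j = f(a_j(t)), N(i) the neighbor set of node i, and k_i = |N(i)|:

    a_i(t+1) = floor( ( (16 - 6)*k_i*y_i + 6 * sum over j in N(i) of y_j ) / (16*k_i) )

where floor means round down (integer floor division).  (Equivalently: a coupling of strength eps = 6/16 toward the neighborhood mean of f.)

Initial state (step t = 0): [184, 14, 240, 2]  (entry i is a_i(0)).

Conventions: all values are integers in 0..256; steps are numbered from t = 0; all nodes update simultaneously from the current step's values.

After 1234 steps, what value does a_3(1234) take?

Answer: a_3(1234) = 152
Key observation: The state at step 28, [163, 163, 163, 163], reappears at step 38: the system is in a cycle of period 10 from step 28 on.  Therefore the state at step 1234 equals the state at step 28 + ((1234 - 28) mod 10) = 34, which is [152, 152, 152, 152].

Derivation:
t=0: [184, 14, 240, 2]
t=1: [69, 30, 32, 8]
t=2: [75, 45, 47, 22]
t=3: [88, 63, 64, 42]
t=4: [108, 87, 88, 69]
t=5: [138, 120, 121, 104]
t=6: [164, 160, 161, 151]
t=7: [128, 133, 132, 139]
t=8: [174, 169, 170, 164]
t=9: [115, 120, 118, 124]
t=10: [160, 165, 163, 168]
t=11: [129, 125, 127, 123]
t=12: [174, 172, 174, 171]
t=13: [113, 115, 113, 116]
t=14: [156, 158, 156, 159]
t=15: [137, 135, 137, 134]
t=16: [164, 166, 164, 167]
t=17: [126, 124, 126, 123]
t=18: [173, 171, 173, 170]
t=19: [114, 116, 114, 117]
t=20: [157, 159, 157, 160]
t=21: [135, 134, 135, 133]
t=22: [167, 168, 167, 169]
t=23: [122, 121, 122, 120]
t=24: [167, 166, 167, 165]
t=25: [123, 124, 123, 124]
t=26: [170, 170, 170, 170]
t=27: [118, 118, 118, 118]
t=28: [163, 163, 163, 163]
t=29: [128, 128, 128, 128]
t=30: [177, 177, 177, 177]
t=31: [109, 109, 109, 109]
t=32: [150, 150, 150, 150]
t=33: [146, 146, 146, 146]
t=34: [152, 152, 152, 152]
t=35: [143, 143, 143, 143]
t=36: [156, 156, 156, 156]
t=37: [138, 138, 138, 138]
t=38: [163, 163, 163, 163]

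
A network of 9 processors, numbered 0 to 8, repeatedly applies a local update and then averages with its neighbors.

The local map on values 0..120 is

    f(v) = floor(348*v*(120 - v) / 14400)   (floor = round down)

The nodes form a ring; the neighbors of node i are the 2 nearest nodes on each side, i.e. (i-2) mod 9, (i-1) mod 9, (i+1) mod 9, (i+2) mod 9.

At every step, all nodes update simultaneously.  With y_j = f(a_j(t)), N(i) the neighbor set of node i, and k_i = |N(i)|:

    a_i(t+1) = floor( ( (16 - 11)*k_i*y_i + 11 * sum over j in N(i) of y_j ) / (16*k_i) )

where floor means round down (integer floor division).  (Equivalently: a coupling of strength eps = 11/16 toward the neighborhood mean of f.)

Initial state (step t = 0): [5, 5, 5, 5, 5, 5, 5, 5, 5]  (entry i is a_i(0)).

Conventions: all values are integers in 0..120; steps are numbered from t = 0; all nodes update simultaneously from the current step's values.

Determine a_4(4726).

Answer: a_4(4726) = 80
Key observation: The state at step 12, [80, 80, 80, 80, 80, 80, 80, 80, 80], reappears at step 14: the system is in a cycle of period 2 from step 12 on.  Therefore the state at step 4726 equals the state at step 12 + ((4726 - 12) mod 2) = 12, which is [80, 80, 80, 80, 80, 80, 80, 80, 80].

Derivation:
t=0: [5, 5, 5, 5, 5, 5, 5, 5, 5]
t=1: [13, 13, 13, 13, 13, 13, 13, 13, 13]
t=2: [33, 33, 33, 33, 33, 33, 33, 33, 33]
t=3: [69, 69, 69, 69, 69, 69, 69, 69, 69]
t=4: [85, 85, 85, 85, 85, 85, 85, 85, 85]
t=5: [71, 71, 71, 71, 71, 71, 71, 71, 71]
t=6: [84, 84, 84, 84, 84, 84, 84, 84, 84]
t=7: [73, 73, 73, 73, 73, 73, 73, 73, 73]
t=8: [82, 82, 82, 82, 82, 82, 82, 82, 82]
t=9: [75, 75, 75, 75, 75, 75, 75, 75, 75]
t=10: [81, 81, 81, 81, 81, 81, 81, 81, 81]
t=11: [76, 76, 76, 76, 76, 76, 76, 76, 76]
t=12: [80, 80, 80, 80, 80, 80, 80, 80, 80]
t=13: [77, 77, 77, 77, 77, 77, 77, 77, 77]
t=14: [80, 80, 80, 80, 80, 80, 80, 80, 80]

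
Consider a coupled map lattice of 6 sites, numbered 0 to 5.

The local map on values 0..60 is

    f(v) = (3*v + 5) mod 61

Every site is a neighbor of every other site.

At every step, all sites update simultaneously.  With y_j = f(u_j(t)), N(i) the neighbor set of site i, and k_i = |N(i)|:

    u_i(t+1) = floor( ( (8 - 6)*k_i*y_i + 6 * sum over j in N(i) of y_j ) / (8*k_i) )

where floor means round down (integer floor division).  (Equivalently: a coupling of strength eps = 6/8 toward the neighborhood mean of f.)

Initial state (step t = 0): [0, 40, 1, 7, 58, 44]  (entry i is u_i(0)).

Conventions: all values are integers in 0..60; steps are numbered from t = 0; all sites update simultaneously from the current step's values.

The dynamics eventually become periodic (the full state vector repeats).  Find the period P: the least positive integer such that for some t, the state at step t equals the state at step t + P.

Answer: 10
Key observation: The state at step 4, [4, 4, 4, 5, 5, 4], reappears at step 14 — and no state repeats earlier — so the cycle the system enters has period 10.

Derivation:
t=0: [0, 40, 1, 7, 58, 44]
t=1: [17, 17, 17, 19, 22, 18]
t=2: [41, 41, 41, 35, 36, 41]
t=3: [19, 19, 19, 23, 23, 19]
t=4: [4, 4, 4, 5, 5, 4]
t=5: [17, 17, 17, 18, 18, 17]
t=6: [56, 56, 56, 57, 57, 56]
t=7: [51, 51, 51, 52, 52, 51]
t=8: [36, 36, 36, 37, 37, 36]
t=9: [52, 52, 52, 53, 53, 52]
t=10: [39, 39, 39, 40, 40, 39]
t=11: [0, 0, 0, 1, 1, 0]
t=12: [5, 5, 5, 6, 6, 5]
t=13: [20, 20, 20, 21, 21, 20]
t=14: [4, 4, 4, 5, 5, 4]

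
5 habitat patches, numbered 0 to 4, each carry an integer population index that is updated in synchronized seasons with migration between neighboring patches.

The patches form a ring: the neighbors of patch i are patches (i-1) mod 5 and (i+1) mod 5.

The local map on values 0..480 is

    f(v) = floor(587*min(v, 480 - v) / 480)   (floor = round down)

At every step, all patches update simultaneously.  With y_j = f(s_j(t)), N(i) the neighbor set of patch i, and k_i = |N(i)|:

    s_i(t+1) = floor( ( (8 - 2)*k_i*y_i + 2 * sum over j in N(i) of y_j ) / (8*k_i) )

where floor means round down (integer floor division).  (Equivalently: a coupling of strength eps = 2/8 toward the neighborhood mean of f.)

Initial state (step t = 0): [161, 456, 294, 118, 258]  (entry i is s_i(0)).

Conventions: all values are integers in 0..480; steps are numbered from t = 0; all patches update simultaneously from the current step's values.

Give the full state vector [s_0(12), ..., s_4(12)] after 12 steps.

Answer: [271, 265, 271, 279, 279]

Derivation:
t=0: [161, 456, 294, 118, 258]
t=1: [184, 74, 191, 170, 245]
t=2: [215, 124, 211, 220, 269]
t=3: [247, 178, 246, 266, 259]
t=4: [273, 234, 274, 265, 270]
t=5: [257, 277, 256, 259, 256]
t=6: [269, 254, 269, 270, 272]
t=7: [259, 271, 260, 256, 254]
t=8: [268, 258, 267, 272, 274]
t=9: [259, 268, 260, 254, 252]
t=10: [269, 261, 268, 275, 276]
t=11: [258, 264, 258, 251, 250]
t=12: [271, 265, 271, 279, 279]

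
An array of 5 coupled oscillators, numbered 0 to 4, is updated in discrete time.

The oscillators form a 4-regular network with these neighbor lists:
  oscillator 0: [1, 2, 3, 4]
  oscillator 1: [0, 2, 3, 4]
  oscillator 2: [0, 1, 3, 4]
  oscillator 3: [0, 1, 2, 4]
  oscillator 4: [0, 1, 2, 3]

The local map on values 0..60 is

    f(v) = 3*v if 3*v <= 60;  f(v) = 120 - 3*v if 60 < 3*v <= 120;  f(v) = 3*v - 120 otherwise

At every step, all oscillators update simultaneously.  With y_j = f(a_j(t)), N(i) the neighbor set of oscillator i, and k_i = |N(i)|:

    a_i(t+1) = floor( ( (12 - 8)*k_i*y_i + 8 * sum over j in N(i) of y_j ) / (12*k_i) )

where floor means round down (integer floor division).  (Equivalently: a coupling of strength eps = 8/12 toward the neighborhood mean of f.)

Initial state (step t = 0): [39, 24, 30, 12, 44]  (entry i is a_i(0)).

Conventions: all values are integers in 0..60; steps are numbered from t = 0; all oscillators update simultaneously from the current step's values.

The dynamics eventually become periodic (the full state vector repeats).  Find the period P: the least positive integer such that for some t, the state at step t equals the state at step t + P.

Simulating step by step:
t=0: [39, 24, 30, 12, 44]
t=1: [22, 29, 26, 27, 23]
t=2: [45, 42, 43, 43, 45]
t=3: [11, 10, 10, 10, 11]
t=4: [31, 31, 31, 31, 31]
t=5: [27, 27, 27, 27, 27]
t=6: [39, 39, 39, 39, 39]
t=7: [3, 3, 3, 3, 3]
t=8: [9, 9, 9, 9, 9]
t=9: [27, 27, 27, 27, 27]

Answer: 4
Key observation: The state at step 5, [27, 27, 27, 27, 27], reappears at step 9 — and no state repeats earlier — so the cycle the system enters has period 4.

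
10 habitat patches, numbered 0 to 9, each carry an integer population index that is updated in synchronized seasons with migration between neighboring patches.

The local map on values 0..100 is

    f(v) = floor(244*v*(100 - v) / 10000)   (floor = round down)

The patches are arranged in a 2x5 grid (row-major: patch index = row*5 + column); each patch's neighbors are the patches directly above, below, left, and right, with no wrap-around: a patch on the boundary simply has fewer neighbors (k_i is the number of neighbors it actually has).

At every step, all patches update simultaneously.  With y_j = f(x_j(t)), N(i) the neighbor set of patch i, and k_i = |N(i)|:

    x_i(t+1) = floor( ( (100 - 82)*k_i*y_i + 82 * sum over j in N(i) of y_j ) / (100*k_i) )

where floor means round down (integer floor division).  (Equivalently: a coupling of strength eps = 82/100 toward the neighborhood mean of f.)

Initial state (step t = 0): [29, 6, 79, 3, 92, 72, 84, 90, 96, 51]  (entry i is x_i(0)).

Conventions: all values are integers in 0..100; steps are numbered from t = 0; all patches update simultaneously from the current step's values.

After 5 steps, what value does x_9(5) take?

Simulating step by step:
t=0: [29, 6, 79, 3, 92, 72, 84, 90, 96, 51]
t=1: [34, 35, 18, 19, 30, 42, 28, 25, 25, 21]
t=2: [56, 47, 43, 42, 40, 52, 52, 43, 41, 46]
t=3: [60, 59, 59, 58, 59, 60, 59, 59, 59, 58]
t=4: [58, 58, 59, 59, 59, 58, 58, 59, 59, 59]
t=5: [59, 59, 59, 59, 59, 59, 59, 59, 59, 59]

Answer: x_9(5) = 59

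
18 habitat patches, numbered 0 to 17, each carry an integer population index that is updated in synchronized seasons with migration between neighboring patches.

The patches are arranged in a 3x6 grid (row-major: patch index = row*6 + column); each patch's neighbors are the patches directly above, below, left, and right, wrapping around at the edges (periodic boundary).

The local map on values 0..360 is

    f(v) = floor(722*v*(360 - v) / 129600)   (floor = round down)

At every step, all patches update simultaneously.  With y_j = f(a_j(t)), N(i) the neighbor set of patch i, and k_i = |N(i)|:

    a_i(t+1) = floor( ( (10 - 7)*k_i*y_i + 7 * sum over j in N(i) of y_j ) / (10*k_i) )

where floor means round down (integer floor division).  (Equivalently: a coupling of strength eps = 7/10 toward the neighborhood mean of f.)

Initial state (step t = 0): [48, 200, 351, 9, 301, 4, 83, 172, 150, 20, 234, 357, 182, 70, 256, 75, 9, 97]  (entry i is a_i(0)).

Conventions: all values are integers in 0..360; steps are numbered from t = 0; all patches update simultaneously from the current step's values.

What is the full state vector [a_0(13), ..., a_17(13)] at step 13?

Answer: [180, 180, 180, 180, 180, 180, 180, 180, 180, 180, 180, 180, 180, 180, 180, 180, 180, 180]

Derivation:
t=0: [48, 200, 351, 9, 301, 4, 83, 172, 150, 20, 234, 357, 182, 70, 256, 75, 9, 97]
t=1: [111, 122, 95, 52, 65, 59, 116, 157, 119, 94, 76, 78, 135, 153, 118, 74, 96, 79]
t=2: [148, 161, 141, 114, 110, 117, 155, 167, 155, 126, 124, 123, 157, 169, 151, 127, 123, 129]
t=3: [172, 176, 171, 161, 157, 162, 174, 178, 173, 164, 161, 164, 174, 177, 173, 164, 161, 165]
t=4: [179, 180, 179, 178, 177, 178, 179, 180, 179, 178, 178, 178, 179, 180, 179, 178, 178, 178]
t=5: [180, 180, 180, 180, 180, 180, 180, 180, 180, 180, 180, 180, 180, 180, 180, 180, 180, 180]
t=6: [180, 180, 180, 180, 180, 180, 180, 180, 180, 180, 180, 180, 180, 180, 180, 180, 180, 180]
t=7: [180, 180, 180, 180, 180, 180, 180, 180, 180, 180, 180, 180, 180, 180, 180, 180, 180, 180]
t=8: [180, 180, 180, 180, 180, 180, 180, 180, 180, 180, 180, 180, 180, 180, 180, 180, 180, 180]
t=9: [180, 180, 180, 180, 180, 180, 180, 180, 180, 180, 180, 180, 180, 180, 180, 180, 180, 180]
t=10: [180, 180, 180, 180, 180, 180, 180, 180, 180, 180, 180, 180, 180, 180, 180, 180, 180, 180]
t=11: [180, 180, 180, 180, 180, 180, 180, 180, 180, 180, 180, 180, 180, 180, 180, 180, 180, 180]
t=12: [180, 180, 180, 180, 180, 180, 180, 180, 180, 180, 180, 180, 180, 180, 180, 180, 180, 180]
t=13: [180, 180, 180, 180, 180, 180, 180, 180, 180, 180, 180, 180, 180, 180, 180, 180, 180, 180]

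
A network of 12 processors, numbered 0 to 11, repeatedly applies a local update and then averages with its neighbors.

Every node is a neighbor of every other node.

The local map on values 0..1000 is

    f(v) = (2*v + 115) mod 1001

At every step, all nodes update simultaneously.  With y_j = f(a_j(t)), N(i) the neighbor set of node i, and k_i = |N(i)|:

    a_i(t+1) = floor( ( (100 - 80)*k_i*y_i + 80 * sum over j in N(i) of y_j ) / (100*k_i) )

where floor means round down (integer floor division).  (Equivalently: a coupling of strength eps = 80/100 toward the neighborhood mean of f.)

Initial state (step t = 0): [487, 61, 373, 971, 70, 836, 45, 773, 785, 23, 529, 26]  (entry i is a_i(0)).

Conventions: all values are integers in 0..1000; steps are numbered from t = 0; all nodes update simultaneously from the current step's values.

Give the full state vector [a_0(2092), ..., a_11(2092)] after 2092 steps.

Answer: [182, 182, 182, 182, 182, 182, 182, 182, 182, 182, 182, 182]
Key observation: The state at step 5, [479, 479, 479, 479, 479, 479, 479, 479, 479, 479, 479, 479], reappears at step 17: the system is in a cycle of period 12 from step 5 on.  Therefore the state at step 2092 equals the state at step 5 + ((2092 - 5) mod 12) = 16, which is [182, 182, 182, 182, 182, 182, 182, 182, 182, 182, 182, 182].

Derivation:
t=0: [487, 61, 373, 971, 70, 836, 45, 773, 785, 23, 529, 26]
t=1: [326, 345, 424, 321, 347, 415, 341, 398, 402, 335, 336, 336]
t=2: [827, 832, 852, 825, 832, 849, 831, 845, 846, 829, 829, 829]
t=3: [782, 784, 789, 782, 784, 788, 783, 787, 787, 783, 783, 783]
t=4: [682, 683, 684, 682, 683, 684, 682, 683, 683, 682, 682, 682]
t=5: [479, 479, 479, 479, 479, 479, 479, 479, 479, 479, 479, 479]
t=6: [72, 72, 72, 72, 72, 72, 72, 72, 72, 72, 72, 72]
t=7: [259, 259, 259, 259, 259, 259, 259, 259, 259, 259, 259, 259]
t=8: [633, 633, 633, 633, 633, 633, 633, 633, 633, 633, 633, 633]
t=9: [380, 380, 380, 380, 380, 380, 380, 380, 380, 380, 380, 380]
t=10: [875, 875, 875, 875, 875, 875, 875, 875, 875, 875, 875, 875]
t=11: [864, 864, 864, 864, 864, 864, 864, 864, 864, 864, 864, 864]
t=12: [842, 842, 842, 842, 842, 842, 842, 842, 842, 842, 842, 842]
t=13: [798, 798, 798, 798, 798, 798, 798, 798, 798, 798, 798, 798]
t=14: [710, 710, 710, 710, 710, 710, 710, 710, 710, 710, 710, 710]
t=15: [534, 534, 534, 534, 534, 534, 534, 534, 534, 534, 534, 534]
t=16: [182, 182, 182, 182, 182, 182, 182, 182, 182, 182, 182, 182]
t=17: [479, 479, 479, 479, 479, 479, 479, 479, 479, 479, 479, 479]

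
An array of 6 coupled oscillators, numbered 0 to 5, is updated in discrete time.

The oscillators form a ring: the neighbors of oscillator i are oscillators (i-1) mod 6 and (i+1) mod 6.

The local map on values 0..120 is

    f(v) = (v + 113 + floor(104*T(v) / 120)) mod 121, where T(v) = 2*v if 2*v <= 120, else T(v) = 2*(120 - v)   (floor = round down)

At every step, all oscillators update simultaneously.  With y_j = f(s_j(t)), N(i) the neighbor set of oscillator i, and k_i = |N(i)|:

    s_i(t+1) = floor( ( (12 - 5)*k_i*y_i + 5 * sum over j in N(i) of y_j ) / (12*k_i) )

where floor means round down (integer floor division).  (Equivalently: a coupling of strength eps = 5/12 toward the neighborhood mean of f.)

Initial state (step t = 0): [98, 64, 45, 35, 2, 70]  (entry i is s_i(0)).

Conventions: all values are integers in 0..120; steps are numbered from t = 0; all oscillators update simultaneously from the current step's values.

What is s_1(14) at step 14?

Answer: s_1(14) = 81

Derivation:
t=0: [98, 64, 45, 35, 2, 70]
t=1: [16, 44, 91, 99, 92, 41]
t=2: [65, 75, 31, 8, 29, 70]
t=3: [28, 36, 52, 38, 49, 37]
t=4: [77, 69, 46, 58, 41, 69]
t=5: [24, 45, 80, 62, 72, 42]
t=6: [79, 83, 42, 28, 44, 79]
t=7: [20, 36, 79, 85, 83, 39]
t=8: [66, 66, 34, 17, 34, 70]
t=9: [29, 41, 63, 57, 62, 39]
t=10: [83, 82, 45, 28, 45, 78]
t=11: [18, 38, 85, 87, 85, 39]
t=12: [64, 67, 32, 15, 32, 69]
t=13: [30, 40, 59, 52, 58, 39]
t=14: [84, 81, 42, 20, 40, 78]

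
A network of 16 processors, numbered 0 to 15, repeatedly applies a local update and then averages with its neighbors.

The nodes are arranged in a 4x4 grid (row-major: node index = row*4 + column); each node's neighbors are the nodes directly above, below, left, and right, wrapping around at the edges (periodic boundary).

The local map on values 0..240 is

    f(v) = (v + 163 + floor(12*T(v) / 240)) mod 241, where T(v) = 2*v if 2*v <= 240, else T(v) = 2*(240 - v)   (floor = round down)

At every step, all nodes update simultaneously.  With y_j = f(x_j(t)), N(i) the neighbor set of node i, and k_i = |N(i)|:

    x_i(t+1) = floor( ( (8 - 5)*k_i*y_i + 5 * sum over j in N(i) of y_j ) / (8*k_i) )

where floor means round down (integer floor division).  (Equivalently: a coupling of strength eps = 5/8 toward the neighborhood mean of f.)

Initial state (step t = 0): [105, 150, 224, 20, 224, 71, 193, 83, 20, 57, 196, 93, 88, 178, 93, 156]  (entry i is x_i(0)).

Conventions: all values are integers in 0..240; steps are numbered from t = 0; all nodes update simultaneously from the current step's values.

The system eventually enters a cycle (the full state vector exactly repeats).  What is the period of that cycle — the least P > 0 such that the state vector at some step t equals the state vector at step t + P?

Simulating step by step:
t=0: [105, 150, 224, 20, 224, 71, 193, 83, 20, 57, 196, 93, 88, 178, 93, 156]
t=1: [81, 75, 119, 113, 91, 89, 88, 79, 134, 148, 107, 72, 71, 94, 81, 71]
t=2: [15, 18, 31, 28, 24, 26, 25, 16, 40, 52, 31, 18, 15, 24, 22, 9]
t=3: [183, 186, 191, 186, 189, 193, 190, 185, 197, 205, 195, 186, 183, 190, 188, 180]
t=4: [111, 114, 115, 112, 116, 119, 117, 113, 119, 123, 119, 114, 112, 117, 115, 110]
t=5: [45, 47, 47, 45, 48, 51, 49, 47, 50, 53, 50, 47, 46, 49, 48, 45]
t=6: [212, 214, 214, 212, 215, 217, 216, 214, 216, 218, 217, 214, 213, 215, 215, 212]
t=7: [136, 138, 138, 136, 138, 140, 139, 138, 139, 140, 140, 138, 137, 139, 138, 136]
t=8: [68, 70, 69, 68, 70, 71, 71, 69, 70, 71, 71, 70, 69, 70, 70, 68]
t=9: [238, 201, 201, 237, 201, 75, 74, 201, 202, 75, 75, 201, 238, 202, 201, 238]
t=10: [149, 112, 111, 149, 112, 41, 41, 111, 112, 42, 41, 112, 149, 112, 112, 149]
t=11: [69, 75, 75, 68, 75, 157, 156, 75, 76, 157, 157, 75, 69, 76, 75, 69]
t=12: [164, 53, 53, 164, 53, 60, 60, 53, 53, 61, 60, 53, 165, 53, 53, 164]
t=13: [133, 202, 202, 133, 202, 226, 226, 202, 202, 226, 226, 202, 133, 202, 202, 133]
t=14: [84, 120, 120, 84, 120, 142, 142, 120, 120, 142, 142, 120, 84, 120, 120, 84]
t=15: [26, 50, 50, 26, 50, 67, 67, 50, 50, 67, 67, 50, 26, 50, 50, 26]
t=16: [199, 216, 216, 199, 216, 230, 230, 216, 216, 230, 230, 216, 199, 216, 216, 199]
t=17: [129, 139, 139, 129, 139, 148, 148, 139, 139, 148, 148, 139, 129, 139, 139, 129]
t=18: [64, 70, 70, 64, 70, 76, 76, 70, 70, 76, 76, 70, 64, 70, 70, 64]
t=19: [235, 202, 202, 235, 202, 78, 78, 202, 202, 78, 78, 202, 235, 202, 202, 235]
t=20: [147, 112, 112, 147, 112, 44, 44, 112, 112, 44, 44, 112, 147, 112, 112, 147]
t=21: [67, 76, 76, 67, 76, 159, 159, 76, 76, 159, 159, 76, 67, 76, 76, 67]
t=22: [163, 54, 54, 163, 54, 62, 62, 54, 54, 62, 62, 54, 163, 54, 54, 163]
t=23: [132, 203, 203, 132, 203, 228, 228, 203, 203, 228, 228, 203, 132, 203, 203, 132]
t=24: [84, 121, 121, 84, 121, 143, 143, 121, 121, 143, 143, 121, 84, 121, 121, 84]
t=25: [26, 50, 50, 26, 50, 67, 67, 50, 50, 67, 67, 50, 26, 50, 50, 26]

Answer: 10
Key observation: The state at step 15, [26, 50, 50, 26, 50, 67, 67, 50, 50, 67, 67, 50, 26, 50, 50, 26], reappears at step 25 — and no state repeats earlier — so the cycle the system enters has period 10.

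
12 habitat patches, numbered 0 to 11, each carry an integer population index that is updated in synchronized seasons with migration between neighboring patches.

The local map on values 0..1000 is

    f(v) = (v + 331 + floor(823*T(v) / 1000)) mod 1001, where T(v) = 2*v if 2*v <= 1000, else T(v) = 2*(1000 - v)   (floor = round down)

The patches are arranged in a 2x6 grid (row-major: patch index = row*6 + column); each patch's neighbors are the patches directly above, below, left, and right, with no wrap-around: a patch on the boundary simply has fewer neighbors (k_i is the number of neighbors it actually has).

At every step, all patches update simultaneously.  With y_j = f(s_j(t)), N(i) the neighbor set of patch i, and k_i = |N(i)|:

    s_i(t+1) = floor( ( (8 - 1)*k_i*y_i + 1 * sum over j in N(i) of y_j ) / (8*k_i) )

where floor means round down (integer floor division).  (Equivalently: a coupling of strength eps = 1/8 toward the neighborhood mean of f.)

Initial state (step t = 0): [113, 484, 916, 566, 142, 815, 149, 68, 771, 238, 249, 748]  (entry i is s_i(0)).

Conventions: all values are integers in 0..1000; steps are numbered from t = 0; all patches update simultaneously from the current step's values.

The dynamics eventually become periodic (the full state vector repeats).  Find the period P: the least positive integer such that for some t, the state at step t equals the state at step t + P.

Answer: 2
Key observation: The state at step 17, [592, 592, 592, 592, 592, 592, 592, 592, 592, 592, 592, 592], reappears at step 19 — and no state repeats earlier — so the cycle the system enters has period 2.

Derivation:
t=0: [113, 484, 916, 566, 142, 815, 149, 68, 771, 238, 249, 748]
t=1: [633, 597, 406, 619, 703, 467, 705, 521, 494, 926, 955, 520]
t=2: [565, 583, 428, 558, 518, 566, 530, 631, 616, 395, 378, 617]
t=3: [611, 592, 478, 599, 625, 609, 627, 572, 564, 391, 355, 563]
t=4: [581, 593, 594, 579, 560, 583, 572, 604, 599, 379, 299, 588]
t=5: [599, 592, 592, 589, 592, 599, 604, 586, 578, 345, 170, 566]
t=6: [589, 593, 593, 580, 600, 590, 586, 596, 586, 294, 742, 619]
t=7: [594, 592, 592, 579, 584, 592, 596, 590, 576, 164, 486, 572]
t=8: [591, 593, 593, 607, 598, 594, 590, 594, 608, 744, 620, 605]
t=9: [593, 592, 591, 579, 588, 591, 593, 591, 580, 505, 572, 584]
t=10: [592, 593, 594, 602, 596, 594, 592, 594, 602, 643, 607, 598]
t=11: [592, 592, 591, 586, 589, 591, 592, 591, 586, 563, 582, 588]
t=12: [593, 593, 594, 597, 595, 594, 593, 594, 597, 610, 600, 596]
t=13: [592, 592, 591, 589, 590, 591, 592, 591, 589, 582, 587, 590]
t=14: [593, 593, 594, 595, 594, 594, 593, 593, 595, 599, 596, 594]
t=15: [592, 592, 591, 591, 591, 592, 592, 591, 591, 589, 590, 591]
t=16: [593, 593, 593, 594, 593, 593, 593, 593, 594, 594, 594, 593]
t=17: [592, 592, 592, 592, 592, 592, 592, 592, 592, 592, 592, 592]
t=18: [593, 593, 593, 593, 593, 593, 593, 593, 593, 593, 593, 593]
t=19: [592, 592, 592, 592, 592, 592, 592, 592, 592, 592, 592, 592]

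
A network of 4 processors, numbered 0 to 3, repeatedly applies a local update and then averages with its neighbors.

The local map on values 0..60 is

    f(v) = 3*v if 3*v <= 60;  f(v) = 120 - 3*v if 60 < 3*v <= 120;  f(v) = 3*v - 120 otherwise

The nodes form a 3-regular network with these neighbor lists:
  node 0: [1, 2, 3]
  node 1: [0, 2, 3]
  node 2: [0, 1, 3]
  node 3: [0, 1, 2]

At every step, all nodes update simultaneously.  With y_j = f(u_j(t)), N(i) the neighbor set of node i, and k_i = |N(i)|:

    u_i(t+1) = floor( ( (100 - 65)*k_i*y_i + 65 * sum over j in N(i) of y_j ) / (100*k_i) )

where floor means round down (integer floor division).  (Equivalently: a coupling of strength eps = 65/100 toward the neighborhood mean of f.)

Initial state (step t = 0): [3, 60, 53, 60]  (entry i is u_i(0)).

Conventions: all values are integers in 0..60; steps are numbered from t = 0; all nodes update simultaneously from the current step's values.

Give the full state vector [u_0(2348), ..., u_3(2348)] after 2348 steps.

Simulating step by step:
t=0: [3, 60, 53, 60]
t=1: [37, 44, 41, 44]
t=2: [9, 9, 8, 9]
t=3: [26, 26, 25, 26]
t=4: [42, 42, 43, 42]
t=5: [6, 6, 7, 6]
t=6: [18, 18, 19, 18]
t=7: [54, 54, 55, 54]
t=8: [42, 42, 43, 42]

Answer: [42, 42, 43, 42]
Key observation: The state at step 4, [42, 42, 43, 42], reappears at step 8: the system is in a cycle of period 4 from step 4 on.  Therefore the state at step 2348 equals the state at step 4 + ((2348 - 4) mod 4) = 4, which is [42, 42, 43, 42].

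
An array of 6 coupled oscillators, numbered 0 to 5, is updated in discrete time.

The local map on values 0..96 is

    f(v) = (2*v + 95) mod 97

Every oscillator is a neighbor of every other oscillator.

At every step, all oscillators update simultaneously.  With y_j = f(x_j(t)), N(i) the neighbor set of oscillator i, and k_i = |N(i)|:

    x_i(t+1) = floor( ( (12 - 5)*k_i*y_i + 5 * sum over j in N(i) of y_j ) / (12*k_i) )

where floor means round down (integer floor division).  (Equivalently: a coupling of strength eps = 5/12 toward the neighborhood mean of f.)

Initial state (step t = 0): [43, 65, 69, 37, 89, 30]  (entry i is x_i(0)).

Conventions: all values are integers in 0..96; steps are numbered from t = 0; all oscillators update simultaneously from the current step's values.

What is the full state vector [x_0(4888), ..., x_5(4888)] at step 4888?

Simulating step by step:
t=0: [43, 65, 69, 37, 89, 30]
t=1: [72, 45, 49, 66, 69, 59]
t=2: [49, 70, 74, 43, 46, 36]
t=3: [83, 56, 60, 77, 80, 70]
t=4: [55, 28, 32, 49, 52, 42]
t=5: [31, 52, 56, 73, 28, 66]
t=6: [47, 20, 24, 41, 44, 34]
t=7: [80, 53, 57, 74, 77, 67]
t=8: [49, 22, 26, 43, 46, 36]
t=9: [84, 57, 61, 78, 81, 71]
t=10: [57, 30, 34, 51, 54, 44]
t=11: [27, 48, 52, 21, 24, 62]
t=12: [47, 68, 24, 41, 44, 34]
t=13: [79, 52, 56, 73, 76, 66]
t=14: [47, 20, 24, 41, 44, 34]

Answer: [49, 22, 26, 43, 46, 36]
Key observation: The state at step 6, [47, 20, 24, 41, 44, 34], reappears at step 14: the system is in a cycle of period 8 from step 6 on.  Therefore the state at step 4888 equals the state at step 6 + ((4888 - 6) mod 8) = 8, which is [49, 22, 26, 43, 46, 36].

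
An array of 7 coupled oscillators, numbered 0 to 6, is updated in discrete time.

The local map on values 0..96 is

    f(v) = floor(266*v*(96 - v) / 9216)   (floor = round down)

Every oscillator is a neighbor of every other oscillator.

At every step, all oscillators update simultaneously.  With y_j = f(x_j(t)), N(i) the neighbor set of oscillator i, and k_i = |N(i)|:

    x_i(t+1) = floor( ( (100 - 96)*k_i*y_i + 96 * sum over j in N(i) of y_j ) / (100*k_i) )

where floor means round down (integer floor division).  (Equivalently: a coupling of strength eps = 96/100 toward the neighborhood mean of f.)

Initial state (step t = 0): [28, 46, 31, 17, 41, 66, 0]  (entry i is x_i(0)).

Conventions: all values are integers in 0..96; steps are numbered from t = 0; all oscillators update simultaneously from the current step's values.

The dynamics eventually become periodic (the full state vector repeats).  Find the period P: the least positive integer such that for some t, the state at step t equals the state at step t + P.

Simulating step by step:
t=0: [28, 46, 31, 17, 41, 66, 0]
t=1: [47, 46, 47, 49, 46, 47, 54]
t=2: [65, 65, 65, 65, 65, 65, 65]
t=3: [58, 58, 58, 58, 58, 58, 58]
t=4: [63, 63, 63, 63, 63, 63, 63]
t=5: [60, 60, 60, 60, 60, 60, 60]
t=6: [62, 62, 62, 62, 62, 62, 62]
t=7: [60, 60, 60, 60, 60, 60, 60]

Answer: 2
Key observation: The state at step 5, [60, 60, 60, 60, 60, 60, 60], reappears at step 7 — and no state repeats earlier — so the cycle the system enters has period 2.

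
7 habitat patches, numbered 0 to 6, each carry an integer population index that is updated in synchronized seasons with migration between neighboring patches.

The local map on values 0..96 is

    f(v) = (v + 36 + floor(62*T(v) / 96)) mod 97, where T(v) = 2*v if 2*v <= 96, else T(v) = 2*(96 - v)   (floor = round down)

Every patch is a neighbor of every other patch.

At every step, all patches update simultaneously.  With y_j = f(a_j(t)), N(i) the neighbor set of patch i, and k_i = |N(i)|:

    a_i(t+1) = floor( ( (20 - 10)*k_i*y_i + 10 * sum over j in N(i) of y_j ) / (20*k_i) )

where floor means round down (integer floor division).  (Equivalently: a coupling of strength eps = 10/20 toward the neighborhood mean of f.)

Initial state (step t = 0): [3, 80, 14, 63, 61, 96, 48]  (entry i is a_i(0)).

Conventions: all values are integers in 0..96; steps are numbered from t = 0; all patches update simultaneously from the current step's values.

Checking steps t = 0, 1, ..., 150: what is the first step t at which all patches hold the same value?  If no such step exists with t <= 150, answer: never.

Answer: 6
Key observation: Synchronization is absorbing here: once all patches are equal they stay equal, and step 6 is the first all-equal step.

Derivation:
t=0: [3, 80, 14, 63, 61, 96, 48]  (not all equal)
t=1: [44, 43, 55, 45, 45, 41, 47]  (not all equal)
t=2: [39, 39, 42, 41, 41, 37, 42]  (not all equal)
t=3: [29, 29, 32, 31, 31, 27, 32]  (not all equal)
t=4: [6, 6, 9, 8, 8, 4, 9]  (not all equal)
t=5: [50, 50, 53, 52, 52, 49, 53]  (not all equal)
t=6: [47, 47, 47, 47, 47, 47, 47]  (all equal)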